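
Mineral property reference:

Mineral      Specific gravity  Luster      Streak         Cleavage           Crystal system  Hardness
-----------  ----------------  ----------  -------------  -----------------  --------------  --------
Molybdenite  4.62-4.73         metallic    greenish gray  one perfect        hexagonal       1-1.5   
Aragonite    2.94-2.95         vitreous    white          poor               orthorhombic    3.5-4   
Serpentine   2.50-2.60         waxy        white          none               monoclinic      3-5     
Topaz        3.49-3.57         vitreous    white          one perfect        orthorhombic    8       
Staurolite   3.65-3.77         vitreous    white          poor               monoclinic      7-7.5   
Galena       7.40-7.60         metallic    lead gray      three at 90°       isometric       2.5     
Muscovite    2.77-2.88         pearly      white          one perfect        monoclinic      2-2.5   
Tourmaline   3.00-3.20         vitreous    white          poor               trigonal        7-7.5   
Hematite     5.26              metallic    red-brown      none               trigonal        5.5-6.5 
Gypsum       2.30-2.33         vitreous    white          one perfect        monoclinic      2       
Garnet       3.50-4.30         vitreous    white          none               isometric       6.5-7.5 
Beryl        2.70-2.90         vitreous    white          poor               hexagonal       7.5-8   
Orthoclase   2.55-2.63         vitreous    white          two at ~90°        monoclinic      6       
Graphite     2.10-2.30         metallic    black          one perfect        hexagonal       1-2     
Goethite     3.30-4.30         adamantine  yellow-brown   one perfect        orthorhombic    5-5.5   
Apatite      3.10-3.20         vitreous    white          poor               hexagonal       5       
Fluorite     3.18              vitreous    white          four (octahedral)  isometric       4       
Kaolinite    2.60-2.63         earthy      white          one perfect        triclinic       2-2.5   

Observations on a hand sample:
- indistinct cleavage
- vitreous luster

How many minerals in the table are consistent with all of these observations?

5

Indistinct cleavage — narrows the field to Aragonite, Staurolite, Tourmaline, Beryl, Apatite.
Vitreous luster — consistent with all remaining minerals.
The minerals that satisfy all observations are Apatite, Aragonite, Beryl, Staurolite, Tourmaline.
That is 5 minerals.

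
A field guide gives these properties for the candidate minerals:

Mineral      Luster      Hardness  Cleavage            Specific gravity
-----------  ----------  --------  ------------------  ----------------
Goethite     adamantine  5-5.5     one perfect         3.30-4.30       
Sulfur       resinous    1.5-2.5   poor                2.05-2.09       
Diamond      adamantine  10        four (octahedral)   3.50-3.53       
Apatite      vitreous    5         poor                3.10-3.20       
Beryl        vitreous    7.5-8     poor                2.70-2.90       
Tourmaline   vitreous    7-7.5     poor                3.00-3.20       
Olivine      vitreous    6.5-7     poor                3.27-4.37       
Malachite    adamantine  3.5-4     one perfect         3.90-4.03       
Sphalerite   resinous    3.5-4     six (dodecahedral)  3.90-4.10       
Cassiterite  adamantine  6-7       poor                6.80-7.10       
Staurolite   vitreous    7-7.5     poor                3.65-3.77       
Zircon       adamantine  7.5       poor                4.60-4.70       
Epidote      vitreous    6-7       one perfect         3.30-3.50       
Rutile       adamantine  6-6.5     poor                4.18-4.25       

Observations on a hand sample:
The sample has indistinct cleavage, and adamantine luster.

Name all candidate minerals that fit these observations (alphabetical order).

Indistinct cleavage eliminates Goethite, Diamond, Malachite, Sphalerite, Epidote.
Adamantine luster — only Cassiterite, Zircon, Rutile remain.
Remaining candidates: Cassiterite, Rutile, Zircon.

Cassiterite, Rutile, Zircon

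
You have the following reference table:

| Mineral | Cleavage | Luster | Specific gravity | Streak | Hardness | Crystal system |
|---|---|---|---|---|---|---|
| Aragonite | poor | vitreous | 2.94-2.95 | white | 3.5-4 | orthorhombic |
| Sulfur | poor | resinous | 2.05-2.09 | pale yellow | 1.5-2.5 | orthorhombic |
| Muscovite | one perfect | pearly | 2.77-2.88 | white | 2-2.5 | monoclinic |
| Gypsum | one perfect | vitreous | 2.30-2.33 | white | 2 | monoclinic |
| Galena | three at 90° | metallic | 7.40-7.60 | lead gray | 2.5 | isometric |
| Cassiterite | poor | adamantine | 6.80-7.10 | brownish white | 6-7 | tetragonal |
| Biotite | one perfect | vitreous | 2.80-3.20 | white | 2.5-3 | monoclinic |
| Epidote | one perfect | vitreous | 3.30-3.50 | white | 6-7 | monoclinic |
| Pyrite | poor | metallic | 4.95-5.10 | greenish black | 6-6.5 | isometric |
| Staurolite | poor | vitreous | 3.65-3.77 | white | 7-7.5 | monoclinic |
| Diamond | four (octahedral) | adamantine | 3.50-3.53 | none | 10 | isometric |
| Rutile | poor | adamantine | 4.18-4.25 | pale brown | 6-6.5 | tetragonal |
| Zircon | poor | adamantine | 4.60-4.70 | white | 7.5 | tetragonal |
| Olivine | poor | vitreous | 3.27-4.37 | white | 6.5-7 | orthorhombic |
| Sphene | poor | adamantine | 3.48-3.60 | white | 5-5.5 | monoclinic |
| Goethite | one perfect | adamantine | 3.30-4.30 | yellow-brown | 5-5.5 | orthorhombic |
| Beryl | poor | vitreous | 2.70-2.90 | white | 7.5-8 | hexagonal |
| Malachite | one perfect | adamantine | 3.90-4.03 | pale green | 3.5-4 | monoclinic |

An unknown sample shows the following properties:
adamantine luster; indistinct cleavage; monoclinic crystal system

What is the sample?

Adamantine luster: Cassiterite, Diamond, Rutile, Zircon, Sphene, Goethite, Malachite remain.
Indistinct cleavage excludes Diamond, Goethite, Malachite.
Monoclinic crystal system: only Sphene remains.
Only Sphene satisfies all observations.

Sphene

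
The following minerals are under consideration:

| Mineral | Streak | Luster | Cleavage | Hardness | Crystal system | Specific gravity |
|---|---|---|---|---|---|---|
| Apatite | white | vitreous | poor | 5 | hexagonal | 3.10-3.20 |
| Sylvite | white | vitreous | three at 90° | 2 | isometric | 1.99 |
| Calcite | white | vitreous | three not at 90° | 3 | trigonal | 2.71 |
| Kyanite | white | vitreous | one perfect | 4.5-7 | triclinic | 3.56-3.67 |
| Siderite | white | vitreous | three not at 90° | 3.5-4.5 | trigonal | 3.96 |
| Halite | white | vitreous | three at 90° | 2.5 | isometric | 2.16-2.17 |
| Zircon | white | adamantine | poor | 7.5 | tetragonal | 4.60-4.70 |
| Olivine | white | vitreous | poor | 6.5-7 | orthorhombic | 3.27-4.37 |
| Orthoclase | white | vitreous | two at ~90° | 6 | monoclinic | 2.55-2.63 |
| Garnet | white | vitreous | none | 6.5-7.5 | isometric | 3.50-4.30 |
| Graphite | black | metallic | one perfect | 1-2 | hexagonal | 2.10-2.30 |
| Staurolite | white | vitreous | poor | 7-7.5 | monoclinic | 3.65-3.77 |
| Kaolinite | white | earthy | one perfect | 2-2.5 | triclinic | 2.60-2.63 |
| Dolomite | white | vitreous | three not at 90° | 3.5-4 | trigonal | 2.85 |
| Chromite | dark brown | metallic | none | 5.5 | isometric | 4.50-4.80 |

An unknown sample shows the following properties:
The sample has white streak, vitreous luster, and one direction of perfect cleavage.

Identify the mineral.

White streak eliminates Graphite, Chromite.
Vitreous luster eliminates Zircon, Kaolinite.
One direction of perfect cleavage: leaves Kyanite.
Kyanite is the sole remaining match.

Kyanite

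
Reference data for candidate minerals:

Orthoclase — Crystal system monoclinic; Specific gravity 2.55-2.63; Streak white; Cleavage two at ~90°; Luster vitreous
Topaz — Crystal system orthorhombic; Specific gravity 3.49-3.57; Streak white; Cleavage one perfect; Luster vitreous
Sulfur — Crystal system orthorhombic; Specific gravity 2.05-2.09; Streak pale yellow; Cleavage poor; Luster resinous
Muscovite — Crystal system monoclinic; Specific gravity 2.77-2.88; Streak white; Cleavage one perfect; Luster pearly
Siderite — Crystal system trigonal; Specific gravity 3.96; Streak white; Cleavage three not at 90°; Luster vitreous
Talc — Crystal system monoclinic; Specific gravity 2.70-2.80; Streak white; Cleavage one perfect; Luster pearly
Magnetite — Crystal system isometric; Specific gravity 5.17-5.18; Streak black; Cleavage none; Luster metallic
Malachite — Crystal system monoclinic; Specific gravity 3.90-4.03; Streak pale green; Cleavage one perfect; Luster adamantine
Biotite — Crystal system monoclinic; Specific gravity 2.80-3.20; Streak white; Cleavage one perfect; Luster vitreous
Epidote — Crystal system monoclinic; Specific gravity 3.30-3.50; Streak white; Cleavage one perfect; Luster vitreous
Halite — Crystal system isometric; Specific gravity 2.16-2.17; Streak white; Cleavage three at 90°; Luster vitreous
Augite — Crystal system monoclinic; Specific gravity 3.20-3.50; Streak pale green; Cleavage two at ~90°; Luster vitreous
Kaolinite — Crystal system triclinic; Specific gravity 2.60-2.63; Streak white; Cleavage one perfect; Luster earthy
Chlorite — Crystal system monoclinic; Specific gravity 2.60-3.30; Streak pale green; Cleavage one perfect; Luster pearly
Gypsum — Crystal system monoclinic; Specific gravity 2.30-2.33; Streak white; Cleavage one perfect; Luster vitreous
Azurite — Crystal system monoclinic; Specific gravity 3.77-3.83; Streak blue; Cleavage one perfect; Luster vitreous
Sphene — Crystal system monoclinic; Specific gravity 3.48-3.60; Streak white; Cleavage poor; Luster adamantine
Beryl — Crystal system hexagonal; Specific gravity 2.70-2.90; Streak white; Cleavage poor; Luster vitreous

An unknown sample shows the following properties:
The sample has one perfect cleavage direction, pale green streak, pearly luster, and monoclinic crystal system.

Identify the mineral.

One perfect cleavage direction: Topaz, Muscovite, Talc, Malachite, Biotite, Epidote, Kaolinite, Chlorite, Gypsum, Azurite remain.
Pale green streak: only Malachite, Chlorite remain.
Pearly luster rules out Malachite.
Monoclinic crystal system: all remaining candidates fit.
Only Chlorite satisfies all observations.

Chlorite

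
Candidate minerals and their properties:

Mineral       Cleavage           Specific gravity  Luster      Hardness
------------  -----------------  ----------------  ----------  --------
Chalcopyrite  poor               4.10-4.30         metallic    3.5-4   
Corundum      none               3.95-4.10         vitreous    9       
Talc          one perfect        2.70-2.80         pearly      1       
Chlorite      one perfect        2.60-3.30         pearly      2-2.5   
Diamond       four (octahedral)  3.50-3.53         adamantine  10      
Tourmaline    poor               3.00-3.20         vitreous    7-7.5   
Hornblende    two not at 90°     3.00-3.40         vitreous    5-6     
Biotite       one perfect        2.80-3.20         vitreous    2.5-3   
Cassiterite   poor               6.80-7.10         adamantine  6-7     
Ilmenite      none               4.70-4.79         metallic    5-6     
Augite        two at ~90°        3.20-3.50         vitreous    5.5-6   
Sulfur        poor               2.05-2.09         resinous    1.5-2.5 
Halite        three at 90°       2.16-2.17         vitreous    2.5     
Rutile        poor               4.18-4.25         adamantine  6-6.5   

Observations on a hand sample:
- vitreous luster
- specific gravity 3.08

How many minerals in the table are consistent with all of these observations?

3

Vitreous luster: leaves Corundum, Tourmaline, Hornblende, Biotite, Augite, Halite.
Specific gravity 3.08 is inconsistent with Corundum, Augite, Halite.
The minerals that satisfy all observations are Biotite, Hornblende, Tourmaline.
That is 3 minerals.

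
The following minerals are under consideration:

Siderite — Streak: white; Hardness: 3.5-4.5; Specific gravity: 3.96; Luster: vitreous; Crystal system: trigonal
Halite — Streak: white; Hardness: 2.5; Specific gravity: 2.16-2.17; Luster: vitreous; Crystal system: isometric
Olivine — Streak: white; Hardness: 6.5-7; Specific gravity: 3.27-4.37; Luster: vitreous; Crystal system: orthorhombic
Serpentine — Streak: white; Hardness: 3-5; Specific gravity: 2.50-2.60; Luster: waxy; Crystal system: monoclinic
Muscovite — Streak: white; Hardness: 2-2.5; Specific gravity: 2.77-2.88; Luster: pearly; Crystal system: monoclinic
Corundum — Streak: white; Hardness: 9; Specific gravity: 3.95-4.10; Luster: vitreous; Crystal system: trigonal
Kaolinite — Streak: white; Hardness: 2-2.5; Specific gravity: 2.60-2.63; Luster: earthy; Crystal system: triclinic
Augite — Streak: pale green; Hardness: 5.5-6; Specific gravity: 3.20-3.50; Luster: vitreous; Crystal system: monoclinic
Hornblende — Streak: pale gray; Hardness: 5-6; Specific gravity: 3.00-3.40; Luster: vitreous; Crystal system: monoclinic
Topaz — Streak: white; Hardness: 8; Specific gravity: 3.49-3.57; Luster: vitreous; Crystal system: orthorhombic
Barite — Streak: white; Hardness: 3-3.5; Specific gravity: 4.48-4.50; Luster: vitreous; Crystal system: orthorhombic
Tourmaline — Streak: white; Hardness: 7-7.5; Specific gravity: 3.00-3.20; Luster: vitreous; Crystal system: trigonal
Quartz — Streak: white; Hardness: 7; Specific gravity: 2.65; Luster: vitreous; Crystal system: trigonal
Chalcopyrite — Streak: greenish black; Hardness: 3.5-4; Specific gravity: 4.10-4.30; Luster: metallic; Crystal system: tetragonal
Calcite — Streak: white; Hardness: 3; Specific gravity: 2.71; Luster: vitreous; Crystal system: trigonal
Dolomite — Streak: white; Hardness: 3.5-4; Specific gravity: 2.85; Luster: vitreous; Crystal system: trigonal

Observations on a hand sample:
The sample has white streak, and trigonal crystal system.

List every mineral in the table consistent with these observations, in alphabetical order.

Calcite, Corundum, Dolomite, Quartz, Siderite, Tourmaline

White streak rules out Augite, Hornblende, Chalcopyrite.
Trigonal crystal system — only Siderite, Corundum, Tourmaline, Quartz, Calcite, Dolomite remain.
Remaining candidates: Calcite, Corundum, Dolomite, Quartz, Siderite, Tourmaline.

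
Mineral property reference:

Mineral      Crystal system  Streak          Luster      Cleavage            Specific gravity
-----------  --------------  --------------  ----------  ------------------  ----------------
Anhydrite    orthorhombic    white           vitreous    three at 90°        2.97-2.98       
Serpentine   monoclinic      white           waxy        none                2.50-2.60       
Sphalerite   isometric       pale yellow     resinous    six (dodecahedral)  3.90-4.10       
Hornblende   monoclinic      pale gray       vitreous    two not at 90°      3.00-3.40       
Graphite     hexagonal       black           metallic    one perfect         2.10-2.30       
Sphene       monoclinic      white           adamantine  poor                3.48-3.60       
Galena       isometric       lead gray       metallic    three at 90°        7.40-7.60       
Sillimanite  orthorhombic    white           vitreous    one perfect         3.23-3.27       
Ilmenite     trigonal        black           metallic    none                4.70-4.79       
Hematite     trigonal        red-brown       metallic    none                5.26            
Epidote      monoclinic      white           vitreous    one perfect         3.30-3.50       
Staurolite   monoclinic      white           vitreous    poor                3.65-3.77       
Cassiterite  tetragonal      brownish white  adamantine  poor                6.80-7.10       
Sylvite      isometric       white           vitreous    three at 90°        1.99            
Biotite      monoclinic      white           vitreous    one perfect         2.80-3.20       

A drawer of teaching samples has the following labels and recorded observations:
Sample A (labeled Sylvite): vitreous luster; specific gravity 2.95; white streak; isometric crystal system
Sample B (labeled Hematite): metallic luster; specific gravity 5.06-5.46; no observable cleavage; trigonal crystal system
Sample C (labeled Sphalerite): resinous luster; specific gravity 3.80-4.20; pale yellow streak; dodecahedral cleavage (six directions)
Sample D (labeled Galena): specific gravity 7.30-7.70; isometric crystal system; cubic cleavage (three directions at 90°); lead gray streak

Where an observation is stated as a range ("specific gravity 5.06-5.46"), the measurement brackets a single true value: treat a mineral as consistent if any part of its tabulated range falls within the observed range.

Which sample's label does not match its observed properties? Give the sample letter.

Sample A: Sylvite has SG 1.99, but the record shows specific gravity 2.95 — this label is wrong.
Sample B: every observation is compatible with the reference values for Hematite.
Sample C: every observation is compatible with the reference values for Sphalerite.
Sample D: every observation is compatible with the reference values for Galena.
Only sample A is inconsistent with its label.

A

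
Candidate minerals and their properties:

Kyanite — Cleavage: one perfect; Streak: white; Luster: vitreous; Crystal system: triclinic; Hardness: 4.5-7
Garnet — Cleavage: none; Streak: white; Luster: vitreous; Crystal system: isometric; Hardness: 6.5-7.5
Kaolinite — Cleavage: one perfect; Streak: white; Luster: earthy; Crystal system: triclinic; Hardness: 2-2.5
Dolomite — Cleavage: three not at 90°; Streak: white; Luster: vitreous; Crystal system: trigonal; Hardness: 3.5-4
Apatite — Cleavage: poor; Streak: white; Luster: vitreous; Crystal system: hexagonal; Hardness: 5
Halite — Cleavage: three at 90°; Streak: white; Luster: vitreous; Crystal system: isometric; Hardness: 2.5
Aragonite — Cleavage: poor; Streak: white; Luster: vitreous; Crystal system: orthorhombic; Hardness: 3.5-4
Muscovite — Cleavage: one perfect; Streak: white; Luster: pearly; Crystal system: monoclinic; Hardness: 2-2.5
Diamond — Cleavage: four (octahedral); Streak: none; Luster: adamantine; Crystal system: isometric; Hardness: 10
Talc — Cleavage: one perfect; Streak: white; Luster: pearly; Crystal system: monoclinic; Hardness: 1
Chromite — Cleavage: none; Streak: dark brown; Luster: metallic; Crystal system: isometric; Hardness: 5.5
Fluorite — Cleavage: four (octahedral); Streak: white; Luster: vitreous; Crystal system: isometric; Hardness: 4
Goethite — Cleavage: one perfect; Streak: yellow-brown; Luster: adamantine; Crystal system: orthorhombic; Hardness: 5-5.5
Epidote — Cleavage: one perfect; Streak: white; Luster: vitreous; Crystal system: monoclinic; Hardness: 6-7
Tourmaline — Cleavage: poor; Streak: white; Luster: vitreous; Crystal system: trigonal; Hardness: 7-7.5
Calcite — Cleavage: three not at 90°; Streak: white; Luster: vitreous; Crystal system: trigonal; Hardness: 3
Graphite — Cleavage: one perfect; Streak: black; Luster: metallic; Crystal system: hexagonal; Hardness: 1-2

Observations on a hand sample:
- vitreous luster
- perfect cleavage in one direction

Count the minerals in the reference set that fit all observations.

2

Vitreous luster: leaves Kyanite, Garnet, Dolomite, Apatite, Halite, Aragonite, Fluorite, Epidote, Tourmaline, Calcite.
Perfect cleavage in one direction: leaves Kyanite, Epidote.
The minerals that satisfy all observations are Epidote, Kyanite.
That is 2 minerals.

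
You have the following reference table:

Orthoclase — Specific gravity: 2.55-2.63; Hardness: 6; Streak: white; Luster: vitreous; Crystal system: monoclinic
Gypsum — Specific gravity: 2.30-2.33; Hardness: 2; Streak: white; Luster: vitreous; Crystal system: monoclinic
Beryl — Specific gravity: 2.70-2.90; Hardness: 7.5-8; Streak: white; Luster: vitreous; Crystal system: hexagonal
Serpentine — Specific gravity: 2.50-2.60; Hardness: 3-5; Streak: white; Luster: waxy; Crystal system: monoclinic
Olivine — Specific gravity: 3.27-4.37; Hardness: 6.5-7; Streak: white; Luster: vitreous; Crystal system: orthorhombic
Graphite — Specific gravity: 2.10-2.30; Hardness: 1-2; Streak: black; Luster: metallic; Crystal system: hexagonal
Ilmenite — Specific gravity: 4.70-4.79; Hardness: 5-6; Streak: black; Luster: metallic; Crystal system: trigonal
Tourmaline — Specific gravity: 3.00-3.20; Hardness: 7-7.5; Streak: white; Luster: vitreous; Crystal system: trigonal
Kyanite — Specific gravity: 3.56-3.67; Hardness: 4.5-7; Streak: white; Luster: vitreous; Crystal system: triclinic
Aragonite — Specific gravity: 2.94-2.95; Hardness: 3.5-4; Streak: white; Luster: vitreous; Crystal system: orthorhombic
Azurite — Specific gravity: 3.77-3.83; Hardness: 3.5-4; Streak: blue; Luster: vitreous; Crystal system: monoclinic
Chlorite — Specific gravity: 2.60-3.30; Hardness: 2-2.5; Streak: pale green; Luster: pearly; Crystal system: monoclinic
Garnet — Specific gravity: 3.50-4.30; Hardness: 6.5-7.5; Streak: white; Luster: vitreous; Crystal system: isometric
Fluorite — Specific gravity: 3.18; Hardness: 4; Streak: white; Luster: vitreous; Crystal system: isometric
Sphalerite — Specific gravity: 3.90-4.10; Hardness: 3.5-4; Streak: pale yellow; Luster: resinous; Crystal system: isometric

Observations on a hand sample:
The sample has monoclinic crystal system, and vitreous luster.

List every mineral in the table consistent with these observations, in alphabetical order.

Monoclinic crystal system — leaves Orthoclase, Gypsum, Serpentine, Azurite, Chlorite.
Vitreous luster rules out Serpentine, Chlorite.
Consistent with every observation: Azurite, Gypsum, Orthoclase.

Azurite, Gypsum, Orthoclase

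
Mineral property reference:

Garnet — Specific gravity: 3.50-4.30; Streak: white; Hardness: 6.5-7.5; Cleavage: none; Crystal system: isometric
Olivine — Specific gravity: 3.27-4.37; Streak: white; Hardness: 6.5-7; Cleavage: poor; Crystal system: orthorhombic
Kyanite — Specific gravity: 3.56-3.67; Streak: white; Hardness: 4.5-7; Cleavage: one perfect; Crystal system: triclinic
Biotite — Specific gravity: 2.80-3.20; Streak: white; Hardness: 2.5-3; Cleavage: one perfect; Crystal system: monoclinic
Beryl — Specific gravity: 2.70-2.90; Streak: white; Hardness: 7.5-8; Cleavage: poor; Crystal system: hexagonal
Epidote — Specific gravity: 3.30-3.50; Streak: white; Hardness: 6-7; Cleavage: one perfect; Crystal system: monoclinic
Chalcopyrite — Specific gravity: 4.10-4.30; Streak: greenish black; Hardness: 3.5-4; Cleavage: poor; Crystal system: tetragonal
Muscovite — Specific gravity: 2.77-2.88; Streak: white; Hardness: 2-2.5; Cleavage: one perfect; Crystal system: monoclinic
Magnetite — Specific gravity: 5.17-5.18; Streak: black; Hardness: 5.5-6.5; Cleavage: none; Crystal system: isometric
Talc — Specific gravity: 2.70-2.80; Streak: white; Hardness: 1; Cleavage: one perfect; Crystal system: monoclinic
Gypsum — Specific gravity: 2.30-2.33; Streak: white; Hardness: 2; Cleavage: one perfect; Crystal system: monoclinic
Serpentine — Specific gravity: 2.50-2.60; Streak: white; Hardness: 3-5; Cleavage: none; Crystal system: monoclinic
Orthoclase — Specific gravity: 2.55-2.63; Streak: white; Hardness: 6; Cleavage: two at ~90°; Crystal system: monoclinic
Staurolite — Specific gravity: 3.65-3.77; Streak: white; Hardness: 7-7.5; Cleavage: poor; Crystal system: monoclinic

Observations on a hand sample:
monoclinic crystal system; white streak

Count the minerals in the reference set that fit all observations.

8

Monoclinic crystal system is inconsistent with Garnet, Olivine, Kyanite, Beryl, Chalcopyrite, Magnetite.
White streak — no further eliminations.
Consistent with every observation: Biotite, Epidote, Gypsum, Muscovite, Orthoclase, Serpentine, Staurolite, Talc.
That is 8 minerals.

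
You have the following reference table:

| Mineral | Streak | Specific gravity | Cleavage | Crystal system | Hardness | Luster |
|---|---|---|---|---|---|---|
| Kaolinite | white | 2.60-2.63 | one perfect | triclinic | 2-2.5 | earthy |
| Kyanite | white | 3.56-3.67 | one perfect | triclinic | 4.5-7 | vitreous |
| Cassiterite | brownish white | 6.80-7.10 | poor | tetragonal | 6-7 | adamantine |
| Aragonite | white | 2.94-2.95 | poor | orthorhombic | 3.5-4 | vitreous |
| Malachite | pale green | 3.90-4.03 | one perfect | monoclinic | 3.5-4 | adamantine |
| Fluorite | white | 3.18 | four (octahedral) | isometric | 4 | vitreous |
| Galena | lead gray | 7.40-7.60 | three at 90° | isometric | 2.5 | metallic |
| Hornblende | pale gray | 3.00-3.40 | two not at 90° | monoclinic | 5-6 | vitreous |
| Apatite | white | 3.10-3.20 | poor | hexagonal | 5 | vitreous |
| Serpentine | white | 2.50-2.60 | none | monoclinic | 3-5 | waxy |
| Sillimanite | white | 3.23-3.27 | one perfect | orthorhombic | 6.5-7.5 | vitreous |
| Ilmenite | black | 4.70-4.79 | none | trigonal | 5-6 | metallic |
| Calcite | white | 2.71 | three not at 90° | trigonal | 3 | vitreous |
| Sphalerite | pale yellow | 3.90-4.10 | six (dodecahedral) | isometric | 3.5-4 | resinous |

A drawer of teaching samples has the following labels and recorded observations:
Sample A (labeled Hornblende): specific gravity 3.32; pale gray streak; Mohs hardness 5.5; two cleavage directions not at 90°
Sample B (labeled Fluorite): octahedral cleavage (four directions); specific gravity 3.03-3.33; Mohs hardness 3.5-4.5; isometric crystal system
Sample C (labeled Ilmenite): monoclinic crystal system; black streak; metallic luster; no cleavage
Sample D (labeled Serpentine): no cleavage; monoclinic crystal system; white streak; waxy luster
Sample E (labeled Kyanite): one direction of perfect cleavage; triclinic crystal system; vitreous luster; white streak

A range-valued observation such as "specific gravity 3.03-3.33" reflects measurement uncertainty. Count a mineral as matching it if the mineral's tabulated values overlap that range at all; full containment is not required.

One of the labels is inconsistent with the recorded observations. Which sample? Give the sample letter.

C

Sample A: nothing contradicts Hornblende.
Sample B: nothing contradicts Fluorite.
Sample C: Ilmenite has trigonal system, but the record shows monoclinic crystal system — this label is wrong.
Sample D: nothing contradicts Serpentine.
Sample E: nothing contradicts Kyanite.
The mislabeled specimen is C.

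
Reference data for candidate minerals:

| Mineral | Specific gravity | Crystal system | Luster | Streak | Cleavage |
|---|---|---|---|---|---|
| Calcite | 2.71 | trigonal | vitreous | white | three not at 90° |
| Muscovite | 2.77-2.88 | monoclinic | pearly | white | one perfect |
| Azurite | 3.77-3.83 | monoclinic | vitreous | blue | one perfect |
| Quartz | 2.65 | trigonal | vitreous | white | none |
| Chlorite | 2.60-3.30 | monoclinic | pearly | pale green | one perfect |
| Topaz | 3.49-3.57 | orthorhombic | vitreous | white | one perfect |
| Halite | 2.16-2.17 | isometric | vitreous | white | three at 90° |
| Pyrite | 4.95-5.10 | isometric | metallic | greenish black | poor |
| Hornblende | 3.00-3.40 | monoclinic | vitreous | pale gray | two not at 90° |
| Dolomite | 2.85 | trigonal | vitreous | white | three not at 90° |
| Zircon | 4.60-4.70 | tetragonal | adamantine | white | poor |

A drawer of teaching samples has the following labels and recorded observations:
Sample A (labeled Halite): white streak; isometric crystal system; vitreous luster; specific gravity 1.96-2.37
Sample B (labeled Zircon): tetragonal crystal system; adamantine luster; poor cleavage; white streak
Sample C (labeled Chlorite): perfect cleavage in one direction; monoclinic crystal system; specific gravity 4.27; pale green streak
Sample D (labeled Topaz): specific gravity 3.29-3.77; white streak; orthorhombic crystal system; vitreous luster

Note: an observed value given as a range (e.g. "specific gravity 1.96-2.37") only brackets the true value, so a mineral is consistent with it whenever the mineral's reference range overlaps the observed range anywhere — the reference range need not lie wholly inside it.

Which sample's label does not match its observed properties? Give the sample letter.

C

Sample A: every observation is compatible with the reference values for Halite.
Sample B: every observation is compatible with the reference values for Zircon.
Sample C: Chlorite has SG 2.60-3.30, but the record shows specific gravity 4.27 — this label is wrong.
Sample D: every observation is compatible with the reference values for Topaz.
Only sample C is inconsistent with its label.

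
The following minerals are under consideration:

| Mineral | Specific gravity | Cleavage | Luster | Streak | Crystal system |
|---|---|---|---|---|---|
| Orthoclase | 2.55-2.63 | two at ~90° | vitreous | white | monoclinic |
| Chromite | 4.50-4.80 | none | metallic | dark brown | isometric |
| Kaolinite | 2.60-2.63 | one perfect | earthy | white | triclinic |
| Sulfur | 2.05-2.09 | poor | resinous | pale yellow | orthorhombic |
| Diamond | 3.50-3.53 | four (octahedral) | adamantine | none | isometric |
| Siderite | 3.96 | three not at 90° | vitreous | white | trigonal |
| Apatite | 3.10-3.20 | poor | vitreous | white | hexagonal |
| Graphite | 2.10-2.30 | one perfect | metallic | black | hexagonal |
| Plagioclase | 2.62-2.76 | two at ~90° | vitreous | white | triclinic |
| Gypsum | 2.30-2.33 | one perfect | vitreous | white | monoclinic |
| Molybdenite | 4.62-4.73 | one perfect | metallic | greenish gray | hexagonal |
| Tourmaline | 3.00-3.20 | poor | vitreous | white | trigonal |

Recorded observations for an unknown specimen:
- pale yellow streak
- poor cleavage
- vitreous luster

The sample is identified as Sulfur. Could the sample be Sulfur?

Pale yellow streak — matches Sulfur (pale yellow streak).
Poor cleavage — matches Sulfur (cleavage poor).
Vitreous luster — Sulfur has resinous luster; inconsistent.
Sulfur is excluded by the luster.

No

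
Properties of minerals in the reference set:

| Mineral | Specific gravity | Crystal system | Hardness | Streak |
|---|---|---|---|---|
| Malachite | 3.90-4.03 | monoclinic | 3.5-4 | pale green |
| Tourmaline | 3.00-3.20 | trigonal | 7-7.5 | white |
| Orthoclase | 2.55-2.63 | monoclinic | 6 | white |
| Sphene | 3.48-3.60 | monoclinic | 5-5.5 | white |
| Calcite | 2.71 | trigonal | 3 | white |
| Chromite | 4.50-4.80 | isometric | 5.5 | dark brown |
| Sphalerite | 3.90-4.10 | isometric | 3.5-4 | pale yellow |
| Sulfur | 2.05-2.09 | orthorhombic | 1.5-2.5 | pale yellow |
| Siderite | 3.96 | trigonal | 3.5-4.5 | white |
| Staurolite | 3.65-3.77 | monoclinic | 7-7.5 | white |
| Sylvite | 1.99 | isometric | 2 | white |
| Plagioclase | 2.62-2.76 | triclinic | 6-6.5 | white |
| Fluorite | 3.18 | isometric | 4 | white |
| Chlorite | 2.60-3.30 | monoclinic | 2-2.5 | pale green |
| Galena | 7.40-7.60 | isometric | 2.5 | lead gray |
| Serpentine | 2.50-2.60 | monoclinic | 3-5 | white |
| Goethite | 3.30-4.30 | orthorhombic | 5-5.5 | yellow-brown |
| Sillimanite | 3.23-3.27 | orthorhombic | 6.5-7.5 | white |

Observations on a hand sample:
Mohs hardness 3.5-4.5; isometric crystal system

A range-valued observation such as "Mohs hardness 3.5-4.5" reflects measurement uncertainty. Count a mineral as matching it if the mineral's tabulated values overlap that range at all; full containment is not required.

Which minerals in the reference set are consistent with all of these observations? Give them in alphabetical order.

Fluorite, Sphalerite

Mohs hardness 3.5-4.5: leaves Malachite, Sphalerite, Siderite, Fluorite, Serpentine.
Isometric crystal system: only Sphalerite, Fluorite remain.
Consistent with every observation: Fluorite, Sphalerite.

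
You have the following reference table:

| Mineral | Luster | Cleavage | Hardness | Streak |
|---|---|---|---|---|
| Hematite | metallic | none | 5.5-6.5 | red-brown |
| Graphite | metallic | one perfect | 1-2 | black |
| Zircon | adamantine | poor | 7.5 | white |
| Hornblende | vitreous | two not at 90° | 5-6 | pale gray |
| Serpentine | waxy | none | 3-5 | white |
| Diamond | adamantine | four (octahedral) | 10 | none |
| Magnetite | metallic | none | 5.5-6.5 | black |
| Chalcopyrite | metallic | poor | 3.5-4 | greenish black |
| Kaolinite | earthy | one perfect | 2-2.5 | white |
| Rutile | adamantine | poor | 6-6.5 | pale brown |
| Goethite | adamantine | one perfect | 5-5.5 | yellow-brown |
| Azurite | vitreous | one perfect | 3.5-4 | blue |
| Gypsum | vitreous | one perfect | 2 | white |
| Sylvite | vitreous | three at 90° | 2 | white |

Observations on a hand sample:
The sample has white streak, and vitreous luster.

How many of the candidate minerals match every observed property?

2

White streak — leaves Zircon, Serpentine, Kaolinite, Gypsum, Sylvite.
Vitreous luster — Gypsum, Sylvite remain.
Consistent with every observation: Gypsum, Sylvite.
That is 2 minerals.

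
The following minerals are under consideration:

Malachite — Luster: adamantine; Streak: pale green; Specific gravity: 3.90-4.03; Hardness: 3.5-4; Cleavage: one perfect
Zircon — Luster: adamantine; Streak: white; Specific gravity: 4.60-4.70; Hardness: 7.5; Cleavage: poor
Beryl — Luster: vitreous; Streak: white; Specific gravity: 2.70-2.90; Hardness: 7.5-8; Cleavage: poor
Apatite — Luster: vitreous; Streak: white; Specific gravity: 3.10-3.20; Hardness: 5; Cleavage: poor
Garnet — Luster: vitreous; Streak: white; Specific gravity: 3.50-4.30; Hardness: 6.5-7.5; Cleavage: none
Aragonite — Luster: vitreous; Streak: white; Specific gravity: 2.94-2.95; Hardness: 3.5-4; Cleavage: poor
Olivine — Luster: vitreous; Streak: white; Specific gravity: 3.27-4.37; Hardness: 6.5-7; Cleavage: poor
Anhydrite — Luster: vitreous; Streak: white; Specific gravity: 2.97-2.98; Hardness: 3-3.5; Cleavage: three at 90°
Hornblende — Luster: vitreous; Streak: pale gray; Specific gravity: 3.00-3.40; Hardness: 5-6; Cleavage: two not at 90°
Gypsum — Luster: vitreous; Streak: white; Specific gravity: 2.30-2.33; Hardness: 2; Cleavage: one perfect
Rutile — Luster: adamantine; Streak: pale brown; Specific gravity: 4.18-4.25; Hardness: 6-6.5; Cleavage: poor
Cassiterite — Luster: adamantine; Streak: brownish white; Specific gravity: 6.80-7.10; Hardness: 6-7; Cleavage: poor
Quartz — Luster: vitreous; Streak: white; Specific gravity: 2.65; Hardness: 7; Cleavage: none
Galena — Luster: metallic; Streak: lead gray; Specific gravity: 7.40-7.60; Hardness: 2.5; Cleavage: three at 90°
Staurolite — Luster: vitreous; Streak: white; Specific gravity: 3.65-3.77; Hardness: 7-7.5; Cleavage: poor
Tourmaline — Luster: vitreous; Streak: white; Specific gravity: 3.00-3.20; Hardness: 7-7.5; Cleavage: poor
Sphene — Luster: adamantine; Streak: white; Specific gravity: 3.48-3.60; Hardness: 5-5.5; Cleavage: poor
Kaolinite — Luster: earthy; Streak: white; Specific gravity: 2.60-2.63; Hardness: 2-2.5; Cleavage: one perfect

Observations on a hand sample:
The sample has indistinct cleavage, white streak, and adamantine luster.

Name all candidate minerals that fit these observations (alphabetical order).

Sphene, Zircon

Indistinct cleavage — leaves Zircon, Beryl, Apatite, Aragonite, Olivine, Rutile, Cassiterite, Staurolite, Tourmaline, Sphene.
White streak excludes Rutile, Cassiterite.
Adamantine luster — Zircon, Sphene remain.
Consistent with every observation: Sphene, Zircon.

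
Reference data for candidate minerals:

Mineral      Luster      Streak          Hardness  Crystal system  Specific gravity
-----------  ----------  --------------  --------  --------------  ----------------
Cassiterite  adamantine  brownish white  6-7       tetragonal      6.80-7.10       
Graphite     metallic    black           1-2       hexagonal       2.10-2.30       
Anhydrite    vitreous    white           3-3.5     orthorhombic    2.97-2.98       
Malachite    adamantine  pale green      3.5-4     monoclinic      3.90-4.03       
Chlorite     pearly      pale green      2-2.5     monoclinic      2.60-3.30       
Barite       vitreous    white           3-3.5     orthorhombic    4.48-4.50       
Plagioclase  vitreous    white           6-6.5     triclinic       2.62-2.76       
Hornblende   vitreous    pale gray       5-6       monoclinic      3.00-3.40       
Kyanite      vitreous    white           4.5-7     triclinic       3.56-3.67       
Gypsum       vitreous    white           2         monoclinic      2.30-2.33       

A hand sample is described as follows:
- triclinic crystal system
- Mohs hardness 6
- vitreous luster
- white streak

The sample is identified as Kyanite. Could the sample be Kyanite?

Triclinic crystal system — is consistent with Kyanite (triclinic system).
Mohs hardness 6 — is consistent with Kyanite (hardness 4.5-7).
Vitreous luster — is consistent with Kyanite (vitreous luster).
White streak — is consistent with Kyanite (white streak).
Nothing contradicts Kyanite.

Yes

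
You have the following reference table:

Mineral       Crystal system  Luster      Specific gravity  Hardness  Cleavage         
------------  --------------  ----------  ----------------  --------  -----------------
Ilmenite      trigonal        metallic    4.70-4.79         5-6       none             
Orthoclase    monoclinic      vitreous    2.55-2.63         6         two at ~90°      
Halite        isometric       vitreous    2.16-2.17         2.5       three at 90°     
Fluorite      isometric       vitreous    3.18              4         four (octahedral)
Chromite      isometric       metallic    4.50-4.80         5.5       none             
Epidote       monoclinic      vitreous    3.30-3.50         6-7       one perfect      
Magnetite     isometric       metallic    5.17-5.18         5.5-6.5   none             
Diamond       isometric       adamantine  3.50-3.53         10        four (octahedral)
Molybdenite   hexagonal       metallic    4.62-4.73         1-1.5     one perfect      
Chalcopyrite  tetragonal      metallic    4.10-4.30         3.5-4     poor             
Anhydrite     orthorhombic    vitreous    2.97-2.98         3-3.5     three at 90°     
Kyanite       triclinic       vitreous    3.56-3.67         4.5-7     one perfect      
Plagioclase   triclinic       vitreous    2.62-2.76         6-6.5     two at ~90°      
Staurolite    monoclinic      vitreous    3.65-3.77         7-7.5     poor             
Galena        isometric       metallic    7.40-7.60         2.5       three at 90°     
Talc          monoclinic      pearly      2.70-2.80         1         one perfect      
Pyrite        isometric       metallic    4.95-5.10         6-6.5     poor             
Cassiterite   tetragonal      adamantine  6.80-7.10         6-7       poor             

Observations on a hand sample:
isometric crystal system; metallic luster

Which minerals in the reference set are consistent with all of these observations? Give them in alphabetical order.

Chromite, Galena, Magnetite, Pyrite

Isometric crystal system — only Halite, Fluorite, Chromite, Magnetite, Diamond, Galena, Pyrite remain.
Metallic luster is inconsistent with Halite, Fluorite, Diamond.
The minerals that satisfy all observations are Chromite, Galena, Magnetite, Pyrite.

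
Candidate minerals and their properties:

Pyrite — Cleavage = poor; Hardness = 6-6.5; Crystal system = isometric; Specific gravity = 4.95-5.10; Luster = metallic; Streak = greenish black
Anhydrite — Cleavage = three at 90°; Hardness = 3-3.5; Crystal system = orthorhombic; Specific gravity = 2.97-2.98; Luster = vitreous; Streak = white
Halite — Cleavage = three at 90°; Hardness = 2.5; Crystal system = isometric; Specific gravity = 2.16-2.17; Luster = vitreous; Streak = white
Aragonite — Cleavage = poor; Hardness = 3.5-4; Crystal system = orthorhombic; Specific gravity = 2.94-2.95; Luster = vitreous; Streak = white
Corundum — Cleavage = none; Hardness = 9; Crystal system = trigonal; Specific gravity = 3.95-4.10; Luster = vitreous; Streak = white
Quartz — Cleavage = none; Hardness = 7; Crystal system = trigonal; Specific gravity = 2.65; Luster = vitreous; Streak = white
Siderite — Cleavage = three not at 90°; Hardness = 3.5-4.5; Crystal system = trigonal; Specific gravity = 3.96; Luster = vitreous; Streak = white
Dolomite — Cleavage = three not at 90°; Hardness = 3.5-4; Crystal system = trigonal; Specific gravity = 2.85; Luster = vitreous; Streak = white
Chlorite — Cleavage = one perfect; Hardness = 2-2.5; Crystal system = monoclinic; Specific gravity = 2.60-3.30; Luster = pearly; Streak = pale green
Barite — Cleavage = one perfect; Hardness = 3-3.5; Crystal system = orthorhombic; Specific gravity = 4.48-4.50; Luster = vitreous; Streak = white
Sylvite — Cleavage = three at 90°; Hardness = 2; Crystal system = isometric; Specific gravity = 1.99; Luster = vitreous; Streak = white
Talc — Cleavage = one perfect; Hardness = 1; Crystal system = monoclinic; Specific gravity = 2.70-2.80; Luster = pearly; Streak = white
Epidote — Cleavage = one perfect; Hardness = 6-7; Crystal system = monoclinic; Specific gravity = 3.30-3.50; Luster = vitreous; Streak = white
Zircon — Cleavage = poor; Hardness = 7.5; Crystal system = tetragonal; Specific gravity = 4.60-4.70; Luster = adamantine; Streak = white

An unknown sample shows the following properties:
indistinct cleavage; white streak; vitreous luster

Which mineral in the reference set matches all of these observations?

Aragonite

Indistinct cleavage — narrows the field to Pyrite, Aragonite, Zircon.
White streak excludes Pyrite.
Vitreous luster rules out Zircon.
Aragonite is the sole remaining match.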